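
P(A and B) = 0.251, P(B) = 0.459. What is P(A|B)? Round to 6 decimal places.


P(A|B) = P(A and B) / P(B) = 0.251 / 0.459 = 251/459 ≈ 0.54684096

0.546841


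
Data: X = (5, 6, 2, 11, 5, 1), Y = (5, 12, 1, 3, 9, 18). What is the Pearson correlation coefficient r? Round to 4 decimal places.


r = sum((xi-xbar)(yi-ybar)) / sqrt(sum((xi-xbar)^2) * sum((yi-ybar)^2))
n = 6, xbar = 30/6 = 5, ybar = 48/6 = 8
Sxy = sum((xi-xbar)(yi-ybar)) = -45
Sxx = sum((xi-xbar)^2) = 62
Syy = sum((yi-ybar)^2) = 200
sqrt(Sxx*Syy) ≈ 111.355287
r = Sxy / sqrt(Sxx*Syy) = -45 / 111.355287 ≈ -0.404112

-0.4041


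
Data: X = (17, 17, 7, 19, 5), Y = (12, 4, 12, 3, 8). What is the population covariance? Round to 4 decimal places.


Cov = (1/n)*sum((xi-xbar)(yi-ybar))
n = 5, xbar = 65/5 = 13, ybar = 39/5 = 7.8
sum((xi-xbar)(yi-ybar)) = -54
Cov = -54 / 5 = -10.8

-10.8000


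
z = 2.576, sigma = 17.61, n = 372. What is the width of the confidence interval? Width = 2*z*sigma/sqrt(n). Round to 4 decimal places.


width = 2*z*sigma/sqrt(n)
2*z*sigma = 2 * 2.576 * 17.61 = 90.72672
sqrt(372) ≈ 19.287302
width = 90.72672 / 19.287302 ≈ 4.703961

4.7040


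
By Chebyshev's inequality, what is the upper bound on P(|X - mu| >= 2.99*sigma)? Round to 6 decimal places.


P <= 1/k^2
k^2 = 2.99^2 = 8.9401
1/k^2 = 1 / 8.9401 ≈ 0.11185557

0.111856


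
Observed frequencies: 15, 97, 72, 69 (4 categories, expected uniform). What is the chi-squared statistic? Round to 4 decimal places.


chi2 = sum((O-E)^2/E), E = total/4
total = 253, E = 253/4 = 63.25
(15 - 63.25)^2 / 63.25 = 2328.0625 / 63.25 = 37249/1012 ≈ 36.807312
(97 - 63.25)^2 / 63.25 = 1139.0625 / 63.25 = 18225/1012 ≈ 18.008893
(72 - 63.25)^2 / 63.25 = 76.5625 / 63.25 = 1225/1012 ≈ 1.210474
(69 - 63.25)^2 / 63.25 = 33.0625 / 63.25 = 23/44 ≈ 0.522727
chi2 = 14307/253 ≈ 56.549407

56.5494


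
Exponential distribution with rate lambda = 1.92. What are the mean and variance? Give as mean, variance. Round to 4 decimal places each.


mean = 1/lam, var = 1/lam^2
mean = 1 / 1.92 = 25/48 ≈ 0.520833
lam^2 = 1.92^2 = 3.6864
var = 1 / 3.6864 = 625/2304 ≈ 0.271267

0.5208, 0.2713


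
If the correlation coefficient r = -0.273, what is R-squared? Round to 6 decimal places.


R^2 = r^2 = (-0.273)^2 = 0.074529

0.074529


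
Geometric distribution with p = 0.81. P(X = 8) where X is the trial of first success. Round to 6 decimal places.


P = (1-p)^(k-1) * p
(1-p)^(k-1) = 0.19^7 ≈ 0.000008938717
P = 0.000008938717 * 0.81 ≈ 0.000007240361

0.000007


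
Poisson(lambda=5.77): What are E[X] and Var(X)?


E[X] = Var(X) = lambda = 5.77

5.77, 5.77


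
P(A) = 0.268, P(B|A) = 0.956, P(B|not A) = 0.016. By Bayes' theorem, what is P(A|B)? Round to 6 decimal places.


P(A|B) = P(B|A)*P(A) / P(B), P(B) = P(B|A)*P(A) + P(B|not A)*P(not A)
P(B|A)*P(A) = 0.956 * 0.268 = 0.256208
P(B|not A)*P(not A) = 0.016 * 0.732 = 0.011712
P(B) = 0.256208 + 0.011712 = 0.26792
P(A|B) = 0.256208 / 0.26792 ≈ 0.95628546

0.956285


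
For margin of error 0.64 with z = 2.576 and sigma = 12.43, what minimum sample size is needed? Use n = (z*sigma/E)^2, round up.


z*sigma/E = 2.576 * 12.43 / 0.64 = 50.03075
(z*sigma/E)^2 ≈ 2503.075946
round up: n = 2504

2504


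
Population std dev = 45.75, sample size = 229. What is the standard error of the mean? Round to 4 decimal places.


SE = sigma / sqrt(n)
sqrt(229) ≈ 15.132746
SE = 45.75 / 15.132746 ≈ 3.023245

3.0232


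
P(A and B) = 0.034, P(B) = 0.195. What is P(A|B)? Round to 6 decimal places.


P(A|B) = P(A and B) / P(B) = 0.034 / 0.195 = 34/195 ≈ 0.17435897

0.174359


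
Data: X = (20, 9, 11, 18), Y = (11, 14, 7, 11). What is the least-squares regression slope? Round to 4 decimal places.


b = sum((xi-xbar)(yi-ybar)) / sum((xi-xbar)^2)
n = 4, xbar = 58/4 = 14.5, ybar = 43/4 = 10.75
Sxy = sum((xi-xbar)(yi-ybar)) = -2.5
Sxx = sum((xi-xbar)^2) = 85
b = Sxy / Sxx = -1/34 ≈ -0.029412

-0.0294


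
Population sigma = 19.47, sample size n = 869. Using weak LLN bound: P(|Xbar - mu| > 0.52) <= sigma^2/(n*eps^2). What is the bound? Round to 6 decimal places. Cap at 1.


bound = min(1, sigma^2/(n*eps^2))
sigma^2 = 19.47^2 = 379.0809
n*eps^2 = 869 * 0.52^2 = 869 * 0.2704 = 234.9776
sigma^2/(n*eps^2) = 379.0809 / 234.9776 ≈ 1.61326399
this exceeds 1, so the bound is capped at 1

1.000000


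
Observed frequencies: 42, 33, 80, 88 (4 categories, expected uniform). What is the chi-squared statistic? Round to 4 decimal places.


chi2 = sum((O-E)^2/E), E = total/4
total = 243, E = 243/4 = 60.75
(42 - 60.75)^2 / 60.75 = 351.5625 / 60.75 = 625/108 ≈ 5.787037
(33 - 60.75)^2 / 60.75 = 770.0625 / 60.75 = 1369/108 ≈ 12.675926
(80 - 60.75)^2 / 60.75 = 370.5625 / 60.75 = 5929/972 ≈ 6.099794
(88 - 60.75)^2 / 60.75 = 742.5625 / 60.75 = 11881/972 ≈ 12.223251
chi2 = 8939/243 ≈ 36.786008

36.7860


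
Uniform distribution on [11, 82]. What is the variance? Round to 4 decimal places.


Var = (b-a)^2 / 12
(b-a)^2 = (82 - 11)^2 = 5041
Var = 5041/12 ≈ 420.083333

420.0833


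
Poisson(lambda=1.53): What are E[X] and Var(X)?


E[X] = Var(X) = lambda = 1.53

1.53, 1.53


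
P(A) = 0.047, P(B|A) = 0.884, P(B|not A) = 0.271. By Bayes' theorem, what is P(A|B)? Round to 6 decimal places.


P(A|B) = P(B|A)*P(A) / P(B), P(B) = P(B|A)*P(A) + P(B|not A)*P(not A)
P(B|A)*P(A) = 0.884 * 0.047 = 0.041548
P(B|not A)*P(not A) = 0.271 * 0.953 = 0.258263
P(B) = 0.041548 + 0.258263 = 0.299811
P(A|B) = 0.041548 / 0.299811 ≈ 0.13858064

0.138581


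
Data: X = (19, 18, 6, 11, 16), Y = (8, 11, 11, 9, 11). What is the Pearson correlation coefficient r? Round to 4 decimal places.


r = sum((xi-xbar)(yi-ybar)) / sqrt(sum((xi-xbar)^2) * sum((yi-ybar)^2))
n = 5, xbar = 70/5 = 14, ybar = 50/5 = 10
Sxy = sum((xi-xbar)(yi-ybar)) = -9
Sxx = sum((xi-xbar)^2) = 118
Syy = sum((yi-ybar)^2) = 8
sqrt(Sxx*Syy) ≈ 30.724583
r = Sxy / sqrt(Sxx*Syy) = -9 / 30.724583 ≈ -0.292925

-0.2929


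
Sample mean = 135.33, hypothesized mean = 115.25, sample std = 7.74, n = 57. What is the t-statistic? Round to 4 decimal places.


t = (xbar - mu0) / (s/sqrt(n))
xbar - mu0 = 135.33 - 115.25 = 20.08
sqrt(57) ≈ 7.54983444
s/sqrt(n) = 7.74 / 7.54983444 ≈ 1.02518804
t = 20.08 / 1.02518804 ≈ 19.586651

19.5867


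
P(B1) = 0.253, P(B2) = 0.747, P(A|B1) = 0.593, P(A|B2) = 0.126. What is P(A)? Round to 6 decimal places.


P(A) = P(A|B1)*P(B1) + P(A|B2)*P(B2)
P(A|B1)*P(B1) = 0.593 * 0.253 = 0.150029
P(A|B2)*P(B2) = 0.126 * 0.747 = 0.094122
P(A) = 0.150029 + 0.094122 = 0.244151

0.244151


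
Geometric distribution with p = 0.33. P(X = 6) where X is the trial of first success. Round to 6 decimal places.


P = (1-p)^(k-1) * p
(1-p)^(k-1) = 0.67^5 ≈ 0.1350125
P = 0.1350125 * 0.33 ≈ 0.04455413

0.044554


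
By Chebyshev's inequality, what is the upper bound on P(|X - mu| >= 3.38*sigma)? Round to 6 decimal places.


P <= 1/k^2
k^2 = 3.38^2 = 11.4244
1/k^2 = 1 / 11.4244 ≈ 0.08753195

0.087532


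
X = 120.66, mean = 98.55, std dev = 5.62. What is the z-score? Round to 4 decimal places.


z = (X - mu) / sigma
X - mu = 120.66 - 98.55 = 22.11
z = 22.11 / 5.62 = 2211/562 ≈ 3.934164

3.9342


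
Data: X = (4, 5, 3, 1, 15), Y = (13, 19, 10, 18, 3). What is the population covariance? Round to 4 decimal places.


Cov = (1/n)*sum((xi-xbar)(yi-ybar))
n = 5, xbar = 28/5 = 5.6, ybar = 63/5 = 12.6
sum((xi-xbar)(yi-ybar)) = -112.8
Cov = -112.8 / 5 = -22.56

-22.5600


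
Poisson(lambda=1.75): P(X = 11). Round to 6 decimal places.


P = e^(-lam) * lam^k / k!
e^(-1.75) ≈ 0.1737739
lam^k = 1.75^11 ≈ 471.431432
k! = 11! = 39916800
P = 0.1737739 * 471.431432 / 39916800 ≈ 0.000002

0.000002


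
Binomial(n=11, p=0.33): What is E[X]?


E[X] = n*p = 11 * 0.33 = 3.63

3.63


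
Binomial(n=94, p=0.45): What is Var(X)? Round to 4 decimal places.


Var = n*p*(1-p) = 94 * 0.45 * 0.55 = 23.265

23.2650


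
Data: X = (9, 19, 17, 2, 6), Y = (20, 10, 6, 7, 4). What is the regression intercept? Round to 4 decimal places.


a = ybar - b*xbar, where b = sum((xi-xbar)(yi-ybar)) / sum((xi-xbar)^2)
n = 5, xbar = 53/5 = 10.6, ybar = 47/5 = 9.4
Sxy = sum((xi-xbar)(yi-ybar)) = 11.8
Sxx = sum((xi-xbar)^2) = 209.2
b = Sxy / Sxx = 59/1046 ≈ 0.056405
a = 9.4 - 0.056405 * 10.6 = 9207/1046 ≈ 8.802103

8.8021


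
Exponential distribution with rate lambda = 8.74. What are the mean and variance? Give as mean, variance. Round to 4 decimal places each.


mean = 1/lam, var = 1/lam^2
mean = 1 / 8.74 = 50/437 ≈ 0.114416
lam^2 = 8.74^2 = 76.3876
var = 1 / 76.3876 ≈ 0.013091

0.1144, 0.0131


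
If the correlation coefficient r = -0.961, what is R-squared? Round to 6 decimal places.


R^2 = r^2 = (-0.961)^2 = 0.923521

0.923521


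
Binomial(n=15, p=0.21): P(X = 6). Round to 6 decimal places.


P = C(n,k) * p^k * (1-p)^(n-k)
C(15,6) = 5005
p^k = 0.21^6 ≈ 0.00008576612
(1-p)^(n-k) = 0.79^9 ≈ 0.1198516
P = 5005 * 0.00008576612 * 0.1198516 ≈ 0.051447

0.051447


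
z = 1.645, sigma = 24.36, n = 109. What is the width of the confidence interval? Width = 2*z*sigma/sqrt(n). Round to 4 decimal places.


width = 2*z*sigma/sqrt(n)
2*z*sigma = 2 * 1.645 * 24.36 = 80.1444
sqrt(109) ≈ 10.440307
width = 80.1444 / 10.440307 ≈ 7.676441

7.6764


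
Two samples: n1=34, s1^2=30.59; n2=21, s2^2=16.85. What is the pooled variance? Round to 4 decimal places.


sp^2 = ((n1-1)*s1^2 + (n2-1)*s2^2)/(n1+n2-2)
(n1-1)*s1^2 = 33 * 30.59 = 1009.47
(n2-1)*s2^2 = 20 * 16.85 = 337
numerator = 1009.47 + 337 = 1346.47
n1+n2-2 = 53
sp^2 = 1346.47 / 53 = 134647/5300 ≈ 25.405094

25.4051


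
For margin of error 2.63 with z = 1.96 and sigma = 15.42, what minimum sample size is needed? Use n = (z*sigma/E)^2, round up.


z*sigma/E = 1.96 * 15.42 / 2.63 = 75558/6575 ≈ 11.491711
(z*sigma/E)^2 ≈ 132.059422
round up: n = 133

133


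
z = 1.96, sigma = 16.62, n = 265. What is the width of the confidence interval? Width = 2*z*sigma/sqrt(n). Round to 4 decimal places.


width = 2*z*sigma/sqrt(n)
2*z*sigma = 2 * 1.96 * 16.62 = 65.1504
sqrt(265) ≈ 16.278821
width = 65.1504 / 16.278821 ≈ 4.002157

4.0022


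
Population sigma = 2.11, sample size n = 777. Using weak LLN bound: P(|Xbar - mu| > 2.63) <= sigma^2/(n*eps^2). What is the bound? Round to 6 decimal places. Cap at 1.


bound = min(1, sigma^2/(n*eps^2))
sigma^2 = 2.11^2 = 4.4521
n*eps^2 = 777 * 2.63^2 = 777 * 6.9169 = 5374.4313
sigma^2/(n*eps^2) = 4.4521 / 5374.4313 ≈ 0.00082839

0.000828


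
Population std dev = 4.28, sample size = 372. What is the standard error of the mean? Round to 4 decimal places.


SE = sigma / sqrt(n)
sqrt(372) ≈ 19.287302
SE = 4.28 / 19.287302 ≈ 0.221908

0.2219


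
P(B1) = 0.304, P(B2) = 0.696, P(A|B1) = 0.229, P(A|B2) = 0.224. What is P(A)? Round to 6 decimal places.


P(A) = P(A|B1)*P(B1) + P(A|B2)*P(B2)
P(A|B1)*P(B1) = 0.229 * 0.304 = 0.069616
P(A|B2)*P(B2) = 0.224 * 0.696 = 0.155904
P(A) = 0.069616 + 0.155904 = 0.22552

0.225520


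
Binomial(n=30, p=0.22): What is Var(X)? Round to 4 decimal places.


Var = n*p*(1-p) = 30 * 0.22 * 0.78 = 5.148

5.1480


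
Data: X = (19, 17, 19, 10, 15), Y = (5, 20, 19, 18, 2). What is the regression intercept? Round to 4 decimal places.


a = ybar - b*xbar, where b = sum((xi-xbar)(yi-ybar)) / sum((xi-xbar)^2)
n = 5, xbar = 80/5 = 16, ybar = 64/5 = 12.8
Sxy = sum((xi-xbar)(yi-ybar)) = -18
Sxx = sum((xi-xbar)^2) = 56
b = Sxy / Sxx = -9/28 ≈ -0.321429
a = 12.8 - (-0.321429) * 16 = 628/35 ≈ 17.942857

17.9429


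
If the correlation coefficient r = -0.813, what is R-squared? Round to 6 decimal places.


R^2 = r^2 = (-0.813)^2 = 0.660969

0.660969


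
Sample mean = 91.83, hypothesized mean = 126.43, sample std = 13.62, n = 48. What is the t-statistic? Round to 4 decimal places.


t = (xbar - mu0) / (s/sqrt(n))
xbar - mu0 = 91.83 - 126.43 = -34.6
sqrt(48) ≈ 6.92820323
s/sqrt(n) = 13.62 / 6.92820323 ≈ 1.96587767
t = -34.6 / 1.96587767 ≈ -17.600281

-17.6003


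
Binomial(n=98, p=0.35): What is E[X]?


E[X] = n*p = 98 * 0.35 = 34.3

34.3


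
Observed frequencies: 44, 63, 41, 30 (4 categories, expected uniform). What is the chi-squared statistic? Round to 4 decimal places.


chi2 = sum((O-E)^2/E), E = total/4
total = 178, E = 178/4 = 44.5
(44 - 44.5)^2 / 44.5 = 0.25 / 44.5 = 1/178 ≈ 0.005618
(63 - 44.5)^2 / 44.5 = 342.25 / 44.5 = 1369/178 ≈ 7.691011
(41 - 44.5)^2 / 44.5 = 12.25 / 44.5 = 49/178 ≈ 0.275281
(30 - 44.5)^2 / 44.5 = 210.25 / 44.5 = 841/178 ≈ 4.724719
chi2 = 1130/89 ≈ 12.696629

12.6966


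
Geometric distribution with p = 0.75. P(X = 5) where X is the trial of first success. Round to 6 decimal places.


P = (1-p)^(k-1) * p
(1-p)^(k-1) = 0.25^4 = 0.00390625
P = 0.00390625 * 0.75 = 3/1024 ≈ 0.002929688

0.002930


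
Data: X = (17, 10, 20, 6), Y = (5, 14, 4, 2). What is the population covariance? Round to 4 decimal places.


Cov = (1/n)*sum((xi-xbar)(yi-ybar))
n = 4, xbar = 53/4 = 13.25, ybar = 25/4 = 6.25
sum((xi-xbar)(yi-ybar)) = -14.25
Cov = -14.25 / 4 = -3.5625

-3.5625


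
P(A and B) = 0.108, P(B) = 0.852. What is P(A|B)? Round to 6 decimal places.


P(A|B) = P(A and B) / P(B) = 0.108 / 0.852 = 9/71 ≈ 0.12676056

0.126761


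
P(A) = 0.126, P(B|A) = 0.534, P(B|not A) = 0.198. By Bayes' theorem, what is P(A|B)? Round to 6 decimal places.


P(A|B) = P(B|A)*P(A) / P(B), P(B) = P(B|A)*P(A) + P(B|not A)*P(not A)
P(B|A)*P(A) = 0.534 * 0.126 = 0.067284
P(B|not A)*P(not A) = 0.198 * 0.874 = 0.173052
P(B) = 0.067284 + 0.173052 = 0.240336
P(A|B) = 0.067284 / 0.240336 = 1869/6676 ≈ 0.27995806

0.279958


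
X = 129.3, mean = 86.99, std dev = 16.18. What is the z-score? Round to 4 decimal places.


z = (X - mu) / sigma
X - mu = 129.3 - 86.99 = 42.31
z = 42.31 / 16.18 = 4231/1618 ≈ 2.614957

2.6150


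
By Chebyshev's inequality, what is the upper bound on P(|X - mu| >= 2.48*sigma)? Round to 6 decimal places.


P <= 1/k^2
k^2 = 2.48^2 = 6.1504
1/k^2 = 1 / 6.1504 = 625/3844 ≈ 0.16259105

0.162591


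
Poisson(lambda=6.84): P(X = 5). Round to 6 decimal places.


P = e^(-lam) * lam^k / k!
e^(-6.84) ≈ 0.001070103
lam^k = 6.84^5 ≈ 14972.023793
k! = 5! = 120
P = 0.001070103 * 14972.023793 / 120 ≈ 0.133513

0.133513


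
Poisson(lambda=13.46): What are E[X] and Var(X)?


E[X] = Var(X) = lambda = 13.46

13.46, 13.46


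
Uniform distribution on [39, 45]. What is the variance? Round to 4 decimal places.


Var = (b-a)^2 / 12
(b-a)^2 = (45 - 39)^2 = 36
Var = 36/12 = 3

3.0000


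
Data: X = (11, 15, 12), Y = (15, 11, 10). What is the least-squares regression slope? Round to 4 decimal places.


b = sum((xi-xbar)(yi-ybar)) / sum((xi-xbar)^2)
n = 3, xbar = 38/3 ≈ 12.666667, ybar = 36/3 = 12
Sxy = sum((xi-xbar)(yi-ybar)) = -6
Sxx = sum((xi-xbar)^2) = 26/3 ≈ 8.666667
b = Sxy / Sxx = -9/13 ≈ -0.692308

-0.6923


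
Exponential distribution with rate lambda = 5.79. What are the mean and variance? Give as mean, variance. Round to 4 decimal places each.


mean = 1/lam, var = 1/lam^2
mean = 1 / 5.79 = 100/579 ≈ 0.172712
lam^2 = 5.79^2 = 33.5241
var = 1 / 33.5241 ≈ 0.029829

0.1727, 0.0298


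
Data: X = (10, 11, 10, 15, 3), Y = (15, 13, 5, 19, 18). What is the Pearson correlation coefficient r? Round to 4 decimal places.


r = sum((xi-xbar)(yi-ybar)) / sqrt(sum((xi-xbar)^2) * sum((yi-ybar)^2))
n = 5, xbar = 49/5 = 9.8, ybar = 70/5 = 14
Sxy = sum((xi-xbar)(yi-ybar)) = -4
Sxx = sum((xi-xbar)^2) = 74.8
Syy = sum((yi-ybar)^2) = 124
sqrt(Sxx*Syy) ≈ 96.307840
r = Sxy / sqrt(Sxx*Syy) = -4 / 96.307840 ≈ -0.041533

-0.0415


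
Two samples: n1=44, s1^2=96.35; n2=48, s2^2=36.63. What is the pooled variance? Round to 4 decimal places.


sp^2 = ((n1-1)*s1^2 + (n2-1)*s2^2)/(n1+n2-2)
(n1-1)*s1^2 = 43 * 96.35 = 4143.05
(n2-1)*s2^2 = 47 * 36.63 = 1721.61
numerator = 4143.05 + 1721.61 = 5864.66
n1+n2-2 = 90
sp^2 = 5864.66 / 90 = 293233/4500 ≈ 65.162889

65.1629


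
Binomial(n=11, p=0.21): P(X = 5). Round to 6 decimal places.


P = C(n,k) * p^k * (1-p)^(n-k)
C(11,5) = 462
p^k = 0.21^5 = 0.0004084101
(1-p)^(n-k) = 0.79^6 ≈ 0.2430875
P = 462 * 0.0004084101 * 0.2430875 ≈ 0.045867

0.045867


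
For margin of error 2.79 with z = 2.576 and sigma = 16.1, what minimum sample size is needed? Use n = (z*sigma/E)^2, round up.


z*sigma/E = 2.576 * 16.1 / 2.79 = 103684/6975 ≈ 14.865090
(z*sigma/E)^2 ≈ 220.970889
round up: n = 221

221


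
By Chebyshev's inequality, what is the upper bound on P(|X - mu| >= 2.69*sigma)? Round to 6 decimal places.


P <= 1/k^2
k^2 = 2.69^2 = 7.2361
1/k^2 = 1 / 7.2361 ≈ 0.13819599

0.138196


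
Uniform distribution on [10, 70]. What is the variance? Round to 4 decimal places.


Var = (b-a)^2 / 12
(b-a)^2 = (70 - 10)^2 = 3600
Var = 3600/12 = 300

300.0000


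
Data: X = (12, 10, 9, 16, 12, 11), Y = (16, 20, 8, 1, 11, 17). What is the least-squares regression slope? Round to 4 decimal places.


b = sum((xi-xbar)(yi-ybar)) / sum((xi-xbar)^2)
n = 6, xbar = 70/6 = 35/3 ≈ 11.666667, ybar = 73/6 ≈ 12.166667
Sxy = sum((xi-xbar)(yi-ybar)) = -158/3 ≈ -52.666667
Sxx = sum((xi-xbar)^2) = 88/3 ≈ 29.333333
b = Sxy / Sxx = -79/44 ≈ -1.795455

-1.7955


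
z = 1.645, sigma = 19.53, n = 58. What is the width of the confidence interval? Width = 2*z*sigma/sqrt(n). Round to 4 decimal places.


width = 2*z*sigma/sqrt(n)
2*z*sigma = 2 * 1.645 * 19.53 = 64.2537
sqrt(58) ≈ 7.615773
width = 64.2537 / 7.615773 ≈ 8.436924

8.4369


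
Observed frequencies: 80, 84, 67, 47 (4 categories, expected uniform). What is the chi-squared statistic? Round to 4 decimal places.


chi2 = sum((O-E)^2/E), E = total/4
total = 278, E = 278/4 = 69.5
(80 - 69.5)^2 / 69.5 = 110.25 / 69.5 = 441/278 ≈ 1.586331
(84 - 69.5)^2 / 69.5 = 210.25 / 69.5 = 841/278 ≈ 3.025180
(67 - 69.5)^2 / 69.5 = 6.25 / 69.5 = 25/278 ≈ 0.089928
(47 - 69.5)^2 / 69.5 = 506.25 / 69.5 = 2025/278 ≈ 7.284173
chi2 = 1666/139 ≈ 11.985612

11.9856


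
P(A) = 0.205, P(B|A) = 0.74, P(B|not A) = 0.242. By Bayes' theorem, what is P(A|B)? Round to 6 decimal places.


P(A|B) = P(B|A)*P(A) / P(B), P(B) = P(B|A)*P(A) + P(B|not A)*P(not A)
P(B|A)*P(A) = 0.74 * 0.205 = 0.1517
P(B|not A)*P(not A) = 0.242 * 0.795 = 0.19239
P(B) = 0.1517 + 0.19239 = 0.34409
P(A|B) = 0.1517 / 0.34409 ≈ 0.44087303

0.440873


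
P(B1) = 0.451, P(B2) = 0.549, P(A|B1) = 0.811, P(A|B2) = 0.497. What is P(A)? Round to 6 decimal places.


P(A) = P(A|B1)*P(B1) + P(A|B2)*P(B2)
P(A|B1)*P(B1) = 0.811 * 0.451 = 0.365761
P(A|B2)*P(B2) = 0.497 * 0.549 = 0.272853
P(A) = 0.365761 + 0.272853 = 0.638614

0.638614


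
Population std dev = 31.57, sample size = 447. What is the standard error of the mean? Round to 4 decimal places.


SE = sigma / sqrt(n)
sqrt(447) ≈ 21.142375
SE = 31.57 / 21.142375 ≈ 1.493210

1.4932


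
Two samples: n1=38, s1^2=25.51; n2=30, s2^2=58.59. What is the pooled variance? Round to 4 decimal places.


sp^2 = ((n1-1)*s1^2 + (n2-1)*s2^2)/(n1+n2-2)
(n1-1)*s1^2 = 37 * 25.51 = 943.87
(n2-1)*s2^2 = 29 * 58.59 = 1699.11
numerator = 943.87 + 1699.11 = 2642.98
n1+n2-2 = 66
sp^2 = 2642.98 / 66 = 132149/3300 ≈ 40.045152

40.0452


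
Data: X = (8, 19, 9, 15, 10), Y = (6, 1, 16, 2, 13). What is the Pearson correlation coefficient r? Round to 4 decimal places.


r = sum((xi-xbar)(yi-ybar)) / sqrt(sum((xi-xbar)^2) * sum((yi-ybar)^2))
n = 5, xbar = 61/5 = 12.2, ybar = 38/5 = 7.6
Sxy = sum((xi-xbar)(yi-ybar)) = -92.6
Sxx = sum((xi-xbar)^2) = 86.8
Syy = sum((yi-ybar)^2) = 177.2
sqrt(Sxx*Syy) ≈ 124.019998
r = Sxy / sqrt(Sxx*Syy) = -92.6 / 124.019998 ≈ -0.746654

-0.7467


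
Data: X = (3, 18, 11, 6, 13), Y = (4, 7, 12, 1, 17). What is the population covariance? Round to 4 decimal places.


Cov = (1/n)*sum((xi-xbar)(yi-ybar))
n = 5, xbar = 51/5 = 10.2, ybar = 41/5 = 8.2
sum((xi-xbar)(yi-ybar)) = 78.8
Cov = 78.8 / 5 = 15.76

15.7600


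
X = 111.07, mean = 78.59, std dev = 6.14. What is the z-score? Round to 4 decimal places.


z = (X - mu) / sigma
X - mu = 111.07 - 78.59 = 32.48
z = 32.48 / 6.14 = 1624/307 ≈ 5.289902

5.2899


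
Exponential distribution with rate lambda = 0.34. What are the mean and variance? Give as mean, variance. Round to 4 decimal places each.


mean = 1/lam, var = 1/lam^2
mean = 1 / 0.34 = 50/17 ≈ 2.941176
lam^2 = 0.34^2 = 0.1156
var = 1 / 0.1156 = 2500/289 ≈ 8.650519

2.9412, 8.6505


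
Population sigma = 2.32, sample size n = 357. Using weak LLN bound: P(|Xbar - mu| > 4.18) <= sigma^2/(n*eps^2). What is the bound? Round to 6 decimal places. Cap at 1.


bound = min(1, sigma^2/(n*eps^2))
sigma^2 = 2.32^2 = 5.3824
n*eps^2 = 357 * 4.18^2 = 357 * 17.4724 = 6237.6468
sigma^2/(n*eps^2) = 5.3824 / 6237.6468 ≈ 0.00086289

0.000863


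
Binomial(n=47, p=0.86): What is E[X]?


E[X] = n*p = 47 * 0.86 = 40.42

40.42


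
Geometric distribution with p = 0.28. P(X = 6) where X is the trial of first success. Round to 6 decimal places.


P = (1-p)^(k-1) * p
(1-p)^(k-1) = 0.72^5 ≈ 0.1934918
P = 0.1934918 * 0.28 ≈ 0.05417769

0.054178


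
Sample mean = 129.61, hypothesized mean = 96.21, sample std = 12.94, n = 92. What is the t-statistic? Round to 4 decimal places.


t = (xbar - mu0) / (s/sqrt(n))
xbar - mu0 = 129.61 - 96.21 = 33.4
sqrt(92) ≈ 9.59166305
s/sqrt(n) = 12.94 / 9.59166305 ≈ 1.34908826
t = 33.4 / 1.34908826 ≈ 24.757461

24.7575


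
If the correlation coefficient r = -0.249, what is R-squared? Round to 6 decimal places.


R^2 = r^2 = (-0.249)^2 = 0.062001

0.062001


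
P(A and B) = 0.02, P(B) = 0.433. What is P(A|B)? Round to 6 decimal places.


P(A|B) = P(A and B) / P(B) = 0.02 / 0.433 = 20/433 ≈ 0.04618938

0.046189


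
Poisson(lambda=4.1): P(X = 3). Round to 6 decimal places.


P = e^(-lam) * lam^k / k!
e^(-4.1) ≈ 0.01657268
lam^k = 4.1^3 = 68.921
k! = 3! = 6
P = 0.01657268 * 68.921 / 6 ≈ 0.190368

0.190368


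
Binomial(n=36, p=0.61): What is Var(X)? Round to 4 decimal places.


Var = n*p*(1-p) = 36 * 0.61 * 0.39 = 8.5644

8.5644


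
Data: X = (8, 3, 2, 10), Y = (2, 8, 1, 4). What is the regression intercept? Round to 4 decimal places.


a = ybar - b*xbar, where b = sum((xi-xbar)(yi-ybar)) / sum((xi-xbar)^2)
n = 4, xbar = 23/4 = 5.75, ybar = 15/4 = 3.75
Sxy = sum((xi-xbar)(yi-ybar)) = -4.25
Sxx = sum((xi-xbar)^2) = 44.75
b = Sxy / Sxx = -17/179 ≈ -0.094972
a = 3.75 - (-0.094972) * 5.75 = 769/179 ≈ 4.296089

4.2961


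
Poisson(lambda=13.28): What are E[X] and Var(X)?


E[X] = Var(X) = lambda = 13.28

13.28, 13.28


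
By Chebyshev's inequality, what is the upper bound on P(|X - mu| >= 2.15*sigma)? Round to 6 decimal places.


P <= 1/k^2
k^2 = 2.15^2 = 4.6225
1/k^2 = 1 / 4.6225 = 400/1849 ≈ 0.21633315

0.216333


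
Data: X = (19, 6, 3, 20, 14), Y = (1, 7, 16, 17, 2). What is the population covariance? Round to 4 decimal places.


Cov = (1/n)*sum((xi-xbar)(yi-ybar))
n = 5, xbar = 62/5 = 12.4, ybar = 43/5 = 8.6
sum((xi-xbar)(yi-ybar)) = -56.2
Cov = -56.2 / 5 = -11.24

-11.2400


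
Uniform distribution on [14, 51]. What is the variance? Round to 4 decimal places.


Var = (b-a)^2 / 12
(b-a)^2 = (51 - 14)^2 = 1369
Var = 1369/12 ≈ 114.083333

114.0833


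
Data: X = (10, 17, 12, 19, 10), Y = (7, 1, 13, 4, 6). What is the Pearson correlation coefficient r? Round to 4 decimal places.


r = sum((xi-xbar)(yi-ybar)) / sqrt(sum((xi-xbar)^2) * sum((yi-ybar)^2))
n = 5, xbar = 68/5 = 13.6, ybar = 31/5 = 6.2
Sxy = sum((xi-xbar)(yi-ybar)) = -42.6
Sxx = sum((xi-xbar)^2) = 69.2
Syy = sum((yi-ybar)^2) = 78.8
sqrt(Sxx*Syy) ≈ 73.844160
r = Sxy / sqrt(Sxx*Syy) = -42.6 / 73.844160 ≈ -0.576891

-0.5769


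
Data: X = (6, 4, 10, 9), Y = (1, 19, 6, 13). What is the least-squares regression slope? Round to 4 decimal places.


b = sum((xi-xbar)(yi-ybar)) / sum((xi-xbar)^2)
n = 4, xbar = 29/4 = 7.25, ybar = 39/4 = 9.75
Sxy = sum((xi-xbar)(yi-ybar)) = -23.75
Sxx = sum((xi-xbar)^2) = 22.75
b = Sxy / Sxx = -95/91 ≈ -1.043956

-1.0440


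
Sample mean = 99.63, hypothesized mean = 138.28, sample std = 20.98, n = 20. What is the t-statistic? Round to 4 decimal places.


t = (xbar - mu0) / (s/sqrt(n))
xbar - mu0 = 99.63 - 138.28 = -38.65
sqrt(20) ≈ 4.47213595
s/sqrt(n) = 20.98 / 4.47213595 ≈ 4.69127062
t = -38.65 / 4.69127062 ≈ -8.238706

-8.2387


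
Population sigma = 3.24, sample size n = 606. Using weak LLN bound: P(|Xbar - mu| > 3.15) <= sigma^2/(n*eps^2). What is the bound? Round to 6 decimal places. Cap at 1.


bound = min(1, sigma^2/(n*eps^2))
sigma^2 = 3.24^2 = 10.4976
n*eps^2 = 606 * 3.15^2 = 606 * 9.9225 = 6013.035
sigma^2/(n*eps^2) = 10.4976 / 6013.035 ≈ 0.00174581

0.001746


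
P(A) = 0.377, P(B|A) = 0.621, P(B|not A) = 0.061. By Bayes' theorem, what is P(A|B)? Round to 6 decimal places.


P(A|B) = P(B|A)*P(A) / P(B), P(B) = P(B|A)*P(A) + P(B|not A)*P(not A)
P(B|A)*P(A) = 0.621 * 0.377 = 0.234117
P(B|not A)*P(not A) = 0.061 * 0.623 = 0.038003
P(B) = 0.234117 + 0.038003 = 0.27212
P(A|B) = 0.234117 / 0.27212 ≈ 0.86034470

0.860345


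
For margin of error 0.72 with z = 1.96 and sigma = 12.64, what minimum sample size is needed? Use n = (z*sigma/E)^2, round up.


z*sigma/E = 1.96 * 12.64 / 0.72 = 7742/225 ≈ 34.408889
(z*sigma/E)^2 ≈ 1183.971635
round up: n = 1184

1184


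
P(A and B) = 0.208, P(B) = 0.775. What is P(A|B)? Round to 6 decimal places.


P(A|B) = P(A and B) / P(B) = 0.208 / 0.775 = 208/775 ≈ 0.26838710

0.268387


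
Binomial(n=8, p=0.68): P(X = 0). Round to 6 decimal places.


P = C(n,k) * p^k * (1-p)^(n-k)
C(8,0) = 1
p^k = 0.68^0 = 1
(1-p)^(n-k) = 0.32^8 ≈ 0.0001099512
P = 1 * 1 * 0.0001099512 ≈ 0.000110

0.000110


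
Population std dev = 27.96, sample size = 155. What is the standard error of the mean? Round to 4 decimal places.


SE = sigma / sqrt(n)
sqrt(155) ≈ 12.449900
SE = 27.96 / 12.449900 ≈ 2.245801

2.2458


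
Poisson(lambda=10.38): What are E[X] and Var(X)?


E[X] = Var(X) = lambda = 10.38

10.38, 10.38


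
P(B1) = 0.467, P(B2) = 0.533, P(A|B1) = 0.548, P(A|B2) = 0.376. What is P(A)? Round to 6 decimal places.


P(A) = P(A|B1)*P(B1) + P(A|B2)*P(B2)
P(A|B1)*P(B1) = 0.548 * 0.467 = 0.255916
P(A|B2)*P(B2) = 0.376 * 0.533 = 0.200408
P(A) = 0.255916 + 0.200408 = 0.456324

0.456324


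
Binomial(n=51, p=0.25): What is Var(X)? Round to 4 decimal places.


Var = n*p*(1-p) = 51 * 0.25 * 0.75 = 9.5625

9.5625


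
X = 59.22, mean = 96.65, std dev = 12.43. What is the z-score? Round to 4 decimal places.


z = (X - mu) / sigma
X - mu = 59.22 - 96.65 = -37.43
z = -37.43 / 12.43 = -3743/1243 ≈ -3.011263

-3.0113


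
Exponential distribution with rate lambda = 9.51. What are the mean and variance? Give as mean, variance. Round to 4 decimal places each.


mean = 1/lam, var = 1/lam^2
mean = 1 / 9.51 = 100/951 ≈ 0.105152
lam^2 = 9.51^2 = 90.4401
var = 1 / 90.4401 ≈ 0.011057

0.1052, 0.0111


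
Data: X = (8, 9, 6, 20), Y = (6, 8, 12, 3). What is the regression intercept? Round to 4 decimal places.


a = ybar - b*xbar, where b = sum((xi-xbar)(yi-ybar)) / sum((xi-xbar)^2)
n = 4, xbar = 43/4 = 10.75, ybar = 29/4 = 7.25
Sxy = sum((xi-xbar)(yi-ybar)) = -59.75
Sxx = sum((xi-xbar)^2) = 118.75
b = Sxy / Sxx = -239/475 ≈ -0.503158
a = 7.25 - (-0.503158) * 10.75 = 6013/475 ≈ 12.658947

12.6589


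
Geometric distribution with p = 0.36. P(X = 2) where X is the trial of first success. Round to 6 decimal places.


P = (1-p)^(k-1) * p
(1-p)^(k-1) = 0.64^1 = 0.64
P = 0.64 * 0.36 = 0.2304

0.230400


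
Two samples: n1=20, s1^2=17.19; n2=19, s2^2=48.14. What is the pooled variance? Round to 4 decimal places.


sp^2 = ((n1-1)*s1^2 + (n2-1)*s2^2)/(n1+n2-2)
(n1-1)*s1^2 = 19 * 17.19 = 326.61
(n2-1)*s2^2 = 18 * 48.14 = 866.52
numerator = 326.61 + 866.52 = 1193.13
n1+n2-2 = 37
sp^2 = 1193.13 / 37 = 119313/3700 ≈ 32.246757

32.2468


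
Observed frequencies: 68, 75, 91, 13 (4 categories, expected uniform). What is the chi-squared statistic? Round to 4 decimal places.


chi2 = sum((O-E)^2/E), E = total/4
total = 247, E = 247/4 = 61.75
(68 - 61.75)^2 / 61.75 = 39.0625 / 61.75 = 625/988 ≈ 0.632591
(75 - 61.75)^2 / 61.75 = 175.5625 / 61.75 = 2809/988 ≈ 2.843117
(91 - 61.75)^2 / 61.75 = 855.5625 / 61.75 = 1053/76 ≈ 13.855263
(13 - 61.75)^2 / 61.75 = 2376.5625 / 61.75 = 2925/76 ≈ 38.486842
chi2 = 13787/247 ≈ 55.817814

55.8178


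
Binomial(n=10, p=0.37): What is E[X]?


E[X] = n*p = 10 * 0.37 = 3.7

3.7


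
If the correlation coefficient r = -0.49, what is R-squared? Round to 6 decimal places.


R^2 = r^2 = (-0.49)^2 = 0.2401

0.240100


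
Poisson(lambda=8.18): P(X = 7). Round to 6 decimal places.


P = e^(-lam) * lam^k / k!
e^(-8.18) ≈ 0.0002802019
lam^k = 8.18^7 ≈ 2450603.930288
k! = 7! = 5040
P = 0.0002802019 * 2450603.930288 / 5040 ≈ 0.136243

0.136243


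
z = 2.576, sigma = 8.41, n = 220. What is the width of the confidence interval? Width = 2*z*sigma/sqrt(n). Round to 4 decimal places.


width = 2*z*sigma/sqrt(n)
2*z*sigma = 2 * 2.576 * 8.41 = 43.32832
sqrt(220) ≈ 14.832397
width = 43.32832 / 14.832397 ≈ 2.921195

2.9212


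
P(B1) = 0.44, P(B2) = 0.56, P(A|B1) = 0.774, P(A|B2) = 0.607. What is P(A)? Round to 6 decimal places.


P(A) = P(A|B1)*P(B1) + P(A|B2)*P(B2)
P(A|B1)*P(B1) = 0.774 * 0.44 = 0.34056
P(A|B2)*P(B2) = 0.607 * 0.56 = 0.33992
P(A) = 0.34056 + 0.33992 = 0.68048

0.680480


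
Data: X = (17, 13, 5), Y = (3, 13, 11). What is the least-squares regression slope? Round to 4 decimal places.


b = sum((xi-xbar)(yi-ybar)) / sum((xi-xbar)^2)
n = 3, xbar = 35/3 ≈ 11.666667, ybar = 27/3 = 9
Sxy = sum((xi-xbar)(yi-ybar)) = -40
Sxx = sum((xi-xbar)^2) = 224/3 ≈ 74.666667
b = Sxy / Sxx = -15/28 ≈ -0.535714

-0.5357


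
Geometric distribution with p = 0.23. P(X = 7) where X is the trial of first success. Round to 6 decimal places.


P = (1-p)^(k-1) * p
(1-p)^(k-1) = 0.77^6 ≈ 0.2084224
P = 0.2084224 * 0.23 ≈ 0.04793715

0.047937


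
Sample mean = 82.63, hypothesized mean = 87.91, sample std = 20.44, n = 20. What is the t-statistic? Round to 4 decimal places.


t = (xbar - mu0) / (s/sqrt(n))
xbar - mu0 = 82.63 - 87.91 = -5.28
sqrt(20) ≈ 4.47213595
s/sqrt(n) = 20.44 / 4.47213595 ≈ 4.57052295
t = -5.28 / 4.57052295 ≈ -1.155229

-1.1552


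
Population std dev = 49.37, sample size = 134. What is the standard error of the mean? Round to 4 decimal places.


SE = sigma / sqrt(n)
sqrt(134) ≈ 11.575837
SE = 49.37 / 11.575837 ≈ 4.264918

4.2649


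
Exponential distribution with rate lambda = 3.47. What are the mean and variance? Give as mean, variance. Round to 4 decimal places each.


mean = 1/lam, var = 1/lam^2
mean = 1 / 3.47 = 100/347 ≈ 0.288184
lam^2 = 3.47^2 = 12.0409
var = 1 / 12.0409 ≈ 0.083050

0.2882, 0.0831


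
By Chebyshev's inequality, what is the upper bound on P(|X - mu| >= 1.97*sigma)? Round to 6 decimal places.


P <= 1/k^2
k^2 = 1.97^2 = 3.8809
1/k^2 = 1 / 3.8809 ≈ 0.25767219

0.257672


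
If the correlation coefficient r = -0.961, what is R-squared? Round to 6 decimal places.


R^2 = r^2 = (-0.961)^2 = 0.923521

0.923521


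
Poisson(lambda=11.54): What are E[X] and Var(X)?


E[X] = Var(X) = lambda = 11.54

11.54, 11.54


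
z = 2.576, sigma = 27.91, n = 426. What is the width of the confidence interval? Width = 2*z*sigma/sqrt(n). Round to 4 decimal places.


width = 2*z*sigma/sqrt(n)
2*z*sigma = 2 * 2.576 * 27.91 = 143.79232
sqrt(426) ≈ 20.639767
width = 143.79232 / 20.639767 ≈ 6.966761

6.9668


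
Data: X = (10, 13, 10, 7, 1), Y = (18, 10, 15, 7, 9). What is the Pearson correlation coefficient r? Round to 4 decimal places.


r = sum((xi-xbar)(yi-ybar)) / sqrt(sum((xi-xbar)^2) * sum((yi-ybar)^2))
n = 5, xbar = 41/5 = 8.2, ybar = 59/5 = 11.8
Sxy = sum((xi-xbar)(yi-ybar)) = 34.2
Sxx = sum((xi-xbar)^2) = 82.8
Syy = sum((yi-ybar)^2) = 82.8
sqrt(Sxx*Syy) = 82.8
r = Sxy / sqrt(Sxx*Syy) = 34.2 / 82.8 = 19/46 ≈ 0.413043

0.4130


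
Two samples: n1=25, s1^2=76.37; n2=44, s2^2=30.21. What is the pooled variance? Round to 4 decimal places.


sp^2 = ((n1-1)*s1^2 + (n2-1)*s2^2)/(n1+n2-2)
(n1-1)*s1^2 = 24 * 76.37 = 1832.88
(n2-1)*s2^2 = 43 * 30.21 = 1299.03
numerator = 1832.88 + 1299.03 = 3131.91
n1+n2-2 = 67
sp^2 = 3131.91 / 67 = 313191/6700 ≈ 46.744925

46.7449


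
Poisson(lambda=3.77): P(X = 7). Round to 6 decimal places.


P = e^(-lam) * lam^k / k!
e^(-3.77) ≈ 0.02305206
lam^k = 3.77^7 ≈ 10824.041568
k! = 7! = 5040
P = 0.02305206 * 10824.041568 / 5040 ≈ 0.049507

0.049507


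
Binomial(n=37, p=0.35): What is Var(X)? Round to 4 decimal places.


Var = n*p*(1-p) = 37 * 0.35 * 0.65 = 8.4175

8.4175


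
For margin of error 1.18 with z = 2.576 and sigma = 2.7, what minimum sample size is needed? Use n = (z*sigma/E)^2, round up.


z*sigma/E = 2.576 * 2.7 / 1.18 = 8694/1475 ≈ 5.894237
(z*sigma/E)^2 ≈ 34.742033
round up: n = 35

35


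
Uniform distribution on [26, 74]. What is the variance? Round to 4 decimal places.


Var = (b-a)^2 / 12
(b-a)^2 = (74 - 26)^2 = 2304
Var = 2304/12 = 192

192.0000


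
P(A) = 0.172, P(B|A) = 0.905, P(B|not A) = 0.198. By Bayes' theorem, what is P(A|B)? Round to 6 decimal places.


P(A|B) = P(B|A)*P(A) / P(B), P(B) = P(B|A)*P(A) + P(B|not A)*P(not A)
P(B|A)*P(A) = 0.905 * 0.172 = 0.15566
P(B|not A)*P(not A) = 0.198 * 0.828 = 0.163944
P(B) = 0.15566 + 0.163944 = 0.319604
P(A|B) = 0.15566 / 0.319604 ≈ 0.48704021

0.487040


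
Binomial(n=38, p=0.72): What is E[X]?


E[X] = n*p = 38 * 0.72 = 27.36

27.36


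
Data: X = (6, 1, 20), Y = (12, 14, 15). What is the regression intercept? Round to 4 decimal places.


a = ybar - b*xbar, where b = sum((xi-xbar)(yi-ybar)) / sum((xi-xbar)^2)
n = 3, xbar = 27/3 = 9, ybar = 41/3 ≈ 13.666667
Sxy = sum((xi-xbar)(yi-ybar)) = 17
Sxx = sum((xi-xbar)^2) = 194
b = Sxy / Sxx = 17/194 ≈ 0.087629
a = 13.666667 - 0.087629 * 9 = 7495/582 ≈ 12.878007

12.8780


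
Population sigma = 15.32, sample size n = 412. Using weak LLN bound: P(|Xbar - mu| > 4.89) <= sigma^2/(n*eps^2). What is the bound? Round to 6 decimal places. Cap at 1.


bound = min(1, sigma^2/(n*eps^2))
sigma^2 = 15.32^2 = 234.7024
n*eps^2 = 412 * 4.89^2 = 412 * 23.9121 = 9851.7852
sigma^2/(n*eps^2) = 234.7024 / 9851.7852 ≈ 0.02382334

0.023823


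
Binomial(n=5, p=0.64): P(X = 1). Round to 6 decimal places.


P = C(n,k) * p^k * (1-p)^(n-k)
C(5,1) = 5
p^k = 0.64^1 = 0.64
(1-p)^(n-k) = 0.36^4 = 0.01679616
P = 5 * 0.64 * 0.01679616 ≈ 0.053748

0.053748


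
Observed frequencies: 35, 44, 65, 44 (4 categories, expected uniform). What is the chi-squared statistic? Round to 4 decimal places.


chi2 = sum((O-E)^2/E), E = total/4
total = 188, E = 188/4 = 47
(35 - 47)^2 / 47 = 144 / 47 = 144/47 ≈ 3.063830
(44 - 47)^2 / 47 = 9 / 47 = 9/47 ≈ 0.191489
(65 - 47)^2 / 47 = 324 / 47 = 324/47 ≈ 6.893617
(44 - 47)^2 / 47 = 9 / 47 = 9/47 ≈ 0.191489
chi2 = 486/47 ≈ 10.340426

10.3404


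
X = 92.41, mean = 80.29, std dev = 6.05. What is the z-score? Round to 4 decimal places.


z = (X - mu) / sigma
X - mu = 92.41 - 80.29 = 12.12
z = 12.12 / 6.05 = 1212/605 ≈ 2.003306

2.0033


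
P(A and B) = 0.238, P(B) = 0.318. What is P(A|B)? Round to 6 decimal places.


P(A|B) = P(A and B) / P(B) = 0.238 / 0.318 = 119/159 ≈ 0.74842767

0.748428


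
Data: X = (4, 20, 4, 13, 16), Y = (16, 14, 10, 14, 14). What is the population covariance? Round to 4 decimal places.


Cov = (1/n)*sum((xi-xbar)(yi-ybar))
n = 5, xbar = 57/5 = 11.4, ybar = 68/5 = 13.6
sum((xi-xbar)(yi-ybar)) = 14.8
Cov = 14.8 / 5 = 2.96

2.9600


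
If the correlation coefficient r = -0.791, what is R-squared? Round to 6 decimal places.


R^2 = r^2 = (-0.791)^2 = 0.625681

0.625681


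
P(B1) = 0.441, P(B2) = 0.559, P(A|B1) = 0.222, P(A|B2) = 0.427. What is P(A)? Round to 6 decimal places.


P(A) = P(A|B1)*P(B1) + P(A|B2)*P(B2)
P(A|B1)*P(B1) = 0.222 * 0.441 = 0.097902
P(A|B2)*P(B2) = 0.427 * 0.559 = 0.238693
P(A) = 0.097902 + 0.238693 = 0.336595

0.336595


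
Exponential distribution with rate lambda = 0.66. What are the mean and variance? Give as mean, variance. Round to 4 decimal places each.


mean = 1/lam, var = 1/lam^2
mean = 1 / 0.66 = 50/33 ≈ 1.515152
lam^2 = 0.66^2 = 0.4356
var = 1 / 0.4356 = 2500/1089 ≈ 2.295684

1.5152, 2.2957


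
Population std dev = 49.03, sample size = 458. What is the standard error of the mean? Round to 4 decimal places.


SE = sigma / sqrt(n)
sqrt(458) ≈ 21.400935
SE = 49.03 / 21.400935 ≈ 2.291021

2.2910


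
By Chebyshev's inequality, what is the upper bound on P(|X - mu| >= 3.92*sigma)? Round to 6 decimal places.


P <= 1/k^2
k^2 = 3.92^2 = 15.3664
1/k^2 = 1 / 15.3664 = 625/9604 ≈ 0.06507705

0.065077


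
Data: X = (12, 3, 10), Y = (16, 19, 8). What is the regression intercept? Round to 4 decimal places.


a = ybar - b*xbar, where b = sum((xi-xbar)(yi-ybar)) / sum((xi-xbar)^2)
n = 3, xbar = 25/3 ≈ 8.333333, ybar = 43/3 ≈ 14.333333
Sxy = sum((xi-xbar)(yi-ybar)) = -88/3 ≈ -29.333333
Sxx = sum((xi-xbar)^2) = 134/3 ≈ 44.666667
b = Sxy / Sxx = -44/67 ≈ -0.656716
a = 14.333333 - (-0.656716) * 8.333333 = 1327/67 ≈ 19.805970

19.8060


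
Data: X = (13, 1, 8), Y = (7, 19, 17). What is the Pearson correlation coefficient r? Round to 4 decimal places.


r = sum((xi-xbar)(yi-ybar)) / sqrt(sum((xi-xbar)^2) * sum((yi-ybar)^2))
n = 3, xbar = 22/3 ≈ 7.333333, ybar = 43/3 ≈ 14.333333
Sxy = sum((xi-xbar)(yi-ybar)) = -208/3 ≈ -69.333333
Sxx = sum((xi-xbar)^2) = 218/3 ≈ 72.666667
Syy = sum((yi-ybar)^2) = 248/3 ≈ 82.666667
sqrt(Sxx*Syy) ≈ 77.505555
r = Sxy / sqrt(Sxx*Syy) = -69.333333 / 77.505555 ≈ -0.894560

-0.8946


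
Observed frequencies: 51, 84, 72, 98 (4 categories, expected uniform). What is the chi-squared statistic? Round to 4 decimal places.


chi2 = sum((O-E)^2/E), E = total/4
total = 305, E = 305/4 = 76.25
(51 - 76.25)^2 / 76.25 = 637.5625 / 76.25 = 10201/1220 ≈ 8.361475
(84 - 76.25)^2 / 76.25 = 60.0625 / 76.25 = 961/1220 ≈ 0.787705
(72 - 76.25)^2 / 76.25 = 18.0625 / 76.25 = 289/1220 ≈ 0.236885
(98 - 76.25)^2 / 76.25 = 473.0625 / 76.25 = 7569/1220 ≈ 6.204098
chi2 = 951/61 ≈ 15.590164

15.5902


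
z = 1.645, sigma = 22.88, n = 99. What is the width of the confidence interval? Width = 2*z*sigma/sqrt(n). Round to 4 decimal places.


width = 2*z*sigma/sqrt(n)
2*z*sigma = 2 * 1.645 * 22.88 = 75.2752
sqrt(99) ≈ 9.949874
width = 75.2752 / 9.949874 ≈ 7.565442

7.5654


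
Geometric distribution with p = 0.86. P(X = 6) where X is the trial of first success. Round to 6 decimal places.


P = (1-p)^(k-1) * p
(1-p)^(k-1) = 0.14^5 = 0.0000537824
P = 0.0000537824 * 0.86 ≈ 0.00004625286

0.000046


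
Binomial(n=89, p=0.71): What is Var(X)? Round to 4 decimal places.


Var = n*p*(1-p) = 89 * 0.71 * 0.29 = 18.3251

18.3251


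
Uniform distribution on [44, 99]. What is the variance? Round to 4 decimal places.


Var = (b-a)^2 / 12
(b-a)^2 = (99 - 44)^2 = 3025
Var = 3025/12 ≈ 252.083333

252.0833


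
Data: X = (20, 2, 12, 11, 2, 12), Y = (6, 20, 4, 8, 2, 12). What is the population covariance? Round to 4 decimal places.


Cov = (1/n)*sum((xi-xbar)(yi-ybar))
n = 6, xbar = 59/6 ≈ 9.833333, ybar = 52/6 = 26/3 ≈ 8.666667
sum((xi-xbar)(yi-ybar)) = -202/3 ≈ -67.333333
Cov = -67.333333 / 6 = -101/9 ≈ -11.222222

-11.2222


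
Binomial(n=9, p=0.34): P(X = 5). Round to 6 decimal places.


P = C(n,k) * p^k * (1-p)^(n-k)
C(9,5) = 126
p^k = 0.34^5 ≈ 0.004543542
(1-p)^(n-k) = 0.66^4 ≈ 0.1897474
P = 126 * 0.004543542 * 0.1897474 ≈ 0.108628

0.108628


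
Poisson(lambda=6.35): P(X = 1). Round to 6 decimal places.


P = e^(-lam) * lam^k / k!
e^(-6.35) ≈ 0.001746747
lam^k = 6.35^1 = 6.35
k! = 1! = 1
P = 0.001746747 * 6.35 / 1 ≈ 0.011092

0.011092
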